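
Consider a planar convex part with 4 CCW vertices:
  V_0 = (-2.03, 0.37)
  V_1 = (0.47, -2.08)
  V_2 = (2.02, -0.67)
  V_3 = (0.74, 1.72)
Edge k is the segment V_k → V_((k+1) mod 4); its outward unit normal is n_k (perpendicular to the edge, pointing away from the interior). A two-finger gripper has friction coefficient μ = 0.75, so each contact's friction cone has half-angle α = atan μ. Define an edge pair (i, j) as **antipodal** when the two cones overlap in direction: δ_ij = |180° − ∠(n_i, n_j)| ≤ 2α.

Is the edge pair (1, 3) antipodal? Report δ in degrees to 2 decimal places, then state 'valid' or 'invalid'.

δ = 16.31°, valid

α = atan 0.75 = 36.87°;  2α = 73.74°
edge 1: e_1 = (+1.55, +1.41);  n_1 = (+0.6729, -0.7397)
edge 3: e_3 = (-2.77, -1.35);  n_3 = (-0.4381, +0.8989)
∠(n_1, n_3) = 163.69°
δ = |180° − 163.69°| = 16.31°
16.31° ≤ 2α = 73.74°  →  valid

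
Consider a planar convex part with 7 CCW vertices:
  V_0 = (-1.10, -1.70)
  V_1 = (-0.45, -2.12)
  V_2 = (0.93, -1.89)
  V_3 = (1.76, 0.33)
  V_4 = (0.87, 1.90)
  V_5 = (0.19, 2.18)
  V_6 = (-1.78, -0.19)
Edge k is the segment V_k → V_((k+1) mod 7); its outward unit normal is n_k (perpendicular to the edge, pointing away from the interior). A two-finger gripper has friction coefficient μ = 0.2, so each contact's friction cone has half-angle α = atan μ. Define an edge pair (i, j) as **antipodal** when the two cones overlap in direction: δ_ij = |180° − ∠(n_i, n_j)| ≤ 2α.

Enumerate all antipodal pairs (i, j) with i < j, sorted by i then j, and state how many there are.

α = atan 0.2 = 11.31°;  2α = 22.62°
n_0 = (-0.5427, -0.8399)
n_1 = (+0.1644, -0.9864)
n_2 = (+0.9367, -0.3502)
n_3 = (+0.8699, +0.4932)
n_4 = (+0.3807, +0.9247)
n_5 = (-0.7690, +0.6392)
n_6 = (-0.9118, -0.4106)
  (0,1): δ = 137.67°  ·
  (0,2): δ = 77.63°  ·
  (0,3): δ = 27.58°  ·
  (0,4): δ = 10.49°  ✓
  (0,5): δ = 83.13°  ·
  (0,6): δ = 147.11°  ·
  (1,2): δ = 119.96°  ·
  (1,3): δ = 69.91°  ·
  (1,4): δ = 31.84°  ·
  (1,5): δ = 40.80°  ·
  (1,6): δ = 104.78°  ·
  (2,3): δ = 129.95°  ·
  (2,4): δ = 91.88°  ·
  (2,5): δ = 19.23°  ✓
  (2,6): δ = 44.74°  ·
  (3,4): δ = 141.93°  ·
  (3,5): δ = 69.28°  ·
  (3,6): δ = 5.30°  ✓
  (4,5): δ = 107.35°  ·
  (4,6): δ = 43.38°  ·
  (5,6): δ = 116.02°  ·
antipodal pairs: 3

count = 3; pairs: (0,4), (2,5), (3,6)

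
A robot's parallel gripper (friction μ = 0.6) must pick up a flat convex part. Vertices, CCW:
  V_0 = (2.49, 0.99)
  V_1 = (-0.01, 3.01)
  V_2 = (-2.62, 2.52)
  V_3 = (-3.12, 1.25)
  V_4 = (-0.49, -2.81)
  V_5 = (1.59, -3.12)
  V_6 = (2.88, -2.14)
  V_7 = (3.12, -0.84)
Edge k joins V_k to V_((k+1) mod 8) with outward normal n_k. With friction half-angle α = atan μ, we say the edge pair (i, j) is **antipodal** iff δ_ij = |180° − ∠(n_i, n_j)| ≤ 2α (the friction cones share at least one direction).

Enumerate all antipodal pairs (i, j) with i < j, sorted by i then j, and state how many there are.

count = 9; pairs: (0,3), (0,4), (1,4), (1,5), (2,5), (2,6), (2,7), (3,6), (3,7)

α = atan 0.6 = 30.96°;  2α = 61.93°
n_0 = (+0.6285, +0.7778)
n_1 = (-0.1845, +0.9828)
n_2 = (-0.9305, +0.3663)
n_3 = (-0.8393, -0.5437)
n_4 = (-0.1474, -0.9891)
n_5 = (+0.6049, -0.7963)
n_6 = (+0.9834, -0.1815)
n_7 = (+0.9455, +0.3255)
  (0,1): δ = 130.43°  ·
  (0,2): δ = 72.55°  ·
  (0,3): δ = 18.13°  ✓
  (0,4): δ = 30.46°  ✓
  (0,5): δ = 76.16°  ·
  (0,6): δ = 118.48°  ·
  (0,7): δ = 147.93°  ·
  (1,2): δ = 122.12°  ·
  (1,3): δ = 67.70°  ·
  (1,4): δ = 19.11°  ✓
  (1,5): δ = 26.59°  ✓
  (1,6): δ = 68.91°  ·
  (1,7): δ = 98.36°  ·
  (2,3): δ = 125.58°  ·
  (2,4): δ = 76.99°  ·
  (2,5): δ = 31.29°  ✓
  (2,6): δ = 11.03°  ✓
  (2,7): δ = 40.49°  ✓
  (3,4): δ = 131.41°  ·
  (3,5): δ = 85.71°  ·
  (3,6): δ = 43.39°  ✓
  (3,7): δ = 13.94°  ✓
  (4,5): δ = 134.30°  ·
  (4,6): δ = 91.98°  ·
  (4,7): δ = 62.53°  ·
  (5,6): δ = 137.68°  ·
  (5,7): δ = 108.23°  ·
  (6,7): δ = 150.54°  ·
antipodal pairs: 9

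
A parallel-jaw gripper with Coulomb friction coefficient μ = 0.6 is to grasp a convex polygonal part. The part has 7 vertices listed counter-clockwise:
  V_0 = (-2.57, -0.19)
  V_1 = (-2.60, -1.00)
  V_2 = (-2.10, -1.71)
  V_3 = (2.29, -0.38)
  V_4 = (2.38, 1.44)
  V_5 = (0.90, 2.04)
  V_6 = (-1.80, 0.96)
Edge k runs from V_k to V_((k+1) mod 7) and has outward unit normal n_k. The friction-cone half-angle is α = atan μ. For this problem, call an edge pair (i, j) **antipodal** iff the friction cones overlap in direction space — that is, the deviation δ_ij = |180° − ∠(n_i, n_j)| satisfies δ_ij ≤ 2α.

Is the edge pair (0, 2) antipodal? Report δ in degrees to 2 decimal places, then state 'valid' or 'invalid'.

δ = 71.02°, invalid

α = atan 0.6 = 30.96°;  2α = 61.93°
edge 0: e_0 = (-0.03, -0.81);  n_0 = (-0.9993, +0.0370)
edge 2: e_2 = (+4.39, +1.33);  n_2 = (+0.2899, -0.9570)
∠(n_0, n_2) = 108.98°
δ = |180° − 108.98°| = 71.02°
71.02° > 2α = 61.93°  →  invalid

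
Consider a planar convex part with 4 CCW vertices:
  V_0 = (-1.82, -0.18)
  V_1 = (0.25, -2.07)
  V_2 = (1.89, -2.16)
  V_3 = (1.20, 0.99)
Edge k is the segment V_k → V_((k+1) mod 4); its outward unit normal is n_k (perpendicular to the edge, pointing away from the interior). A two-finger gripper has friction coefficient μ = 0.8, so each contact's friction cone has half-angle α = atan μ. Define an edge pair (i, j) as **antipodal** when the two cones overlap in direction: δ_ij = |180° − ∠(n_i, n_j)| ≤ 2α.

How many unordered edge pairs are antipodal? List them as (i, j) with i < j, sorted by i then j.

count = 4; pairs: (0,2), (0,3), (1,2), (1,3)

α = atan 0.8 = 38.66°;  2α = 77.32°
n_0 = (-0.6743, -0.7385)
n_1 = (-0.0548, -0.9985)
n_2 = (+0.9768, +0.2140)
n_3 = (-0.3613, +0.9325)
  (0,1): δ = 140.74°  ·
  (0,2): δ = 35.25°  ✓
  (0,3): δ = 63.57°  ✓
  (1,2): δ = 74.50°  ✓
  (1,3): δ = 24.32°  ✓
  (2,3): δ = 81.18°  ·
antipodal pairs: 4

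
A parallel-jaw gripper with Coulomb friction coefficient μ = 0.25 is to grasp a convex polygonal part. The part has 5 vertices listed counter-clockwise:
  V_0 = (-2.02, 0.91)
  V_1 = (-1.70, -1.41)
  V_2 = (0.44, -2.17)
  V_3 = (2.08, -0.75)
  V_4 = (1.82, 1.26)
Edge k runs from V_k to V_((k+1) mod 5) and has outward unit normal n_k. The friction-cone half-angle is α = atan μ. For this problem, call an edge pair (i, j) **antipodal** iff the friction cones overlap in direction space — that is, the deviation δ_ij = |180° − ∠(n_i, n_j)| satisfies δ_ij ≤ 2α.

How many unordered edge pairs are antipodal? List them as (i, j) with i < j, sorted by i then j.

count = 2; pairs: (0,3), (1,4)

α = atan 0.25 = 14.04°;  2α = 28.07°
n_0 = (-0.9906, -0.1366)
n_1 = (-0.3347, -0.9423)
n_2 = (+0.6546, -0.7560)
n_3 = (+0.9917, +0.1283)
n_4 = (-0.0908, +0.9959)
  (0,1): δ = 117.41°  ·
  (0,2): δ = 56.97°  ·
  (0,3): δ = 0.48°  ✓
  (0,4): δ = 87.35°  ·
  (1,2): δ = 119.56°  ·
  (1,3): δ = 63.08°  ·
  (1,4): δ = 24.76°  ✓
  (2,3): δ = 123.52°  ·
  (2,4): δ = 35.68°  ·
  (3,4): δ = 92.16°  ·
antipodal pairs: 2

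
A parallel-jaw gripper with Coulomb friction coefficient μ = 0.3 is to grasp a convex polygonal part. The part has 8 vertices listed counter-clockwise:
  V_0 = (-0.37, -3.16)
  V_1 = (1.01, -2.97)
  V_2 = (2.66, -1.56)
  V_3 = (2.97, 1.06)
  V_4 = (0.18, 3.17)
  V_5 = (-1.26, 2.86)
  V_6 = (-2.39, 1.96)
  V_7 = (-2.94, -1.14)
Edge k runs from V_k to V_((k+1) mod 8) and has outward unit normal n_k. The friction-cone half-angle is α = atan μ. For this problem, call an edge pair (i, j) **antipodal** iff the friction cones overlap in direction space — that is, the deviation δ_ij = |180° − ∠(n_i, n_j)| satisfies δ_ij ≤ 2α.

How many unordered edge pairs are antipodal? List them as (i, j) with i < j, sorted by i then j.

α = atan 0.3 = 16.70°;  2α = 33.40°
n_0 = (+0.1364, -0.9907)
n_1 = (+0.6497, -0.7602)
n_2 = (+0.9931, -0.1175)
n_3 = (+0.6032, +0.7976)
n_4 = (-0.2105, +0.9776)
n_5 = (-0.6230, +0.7822)
n_6 = (-0.9846, +0.1747)
n_7 = (-0.6180, -0.7862)
  (0,1): δ = 147.32°  ·
  (0,2): δ = 104.59°  ·
  (0,3): δ = 44.94°  ·
  (0,4): δ = 4.31°  ✓
  (0,5): δ = 30.70°  ✓
  (0,6): δ = 72.10°  ·
  (0,7): δ = 133.99°  ·
  (1,2): δ = 137.26°  ·
  (1,3): δ = 77.61°  ·
  (1,4): δ = 28.37°  ✓
  (1,5): δ = 1.98°  ✓
  (1,6): δ = 39.42°  ·
  (1,7): δ = 101.32°  ·
  (2,3): δ = 120.35°  ·
  (2,4): δ = 71.10°  ·
  (2,5): δ = 44.72°  ·
  (2,6): δ = 3.31°  ✓
  (2,7): δ = 58.58°  ·
  (3,4): δ = 130.75°  ·
  (3,5): δ = 104.36°  ·
  (3,6): δ = 62.96°  ·
  (3,7): δ = 1.07°  ✓
  (4,5): δ = 153.61°  ·
  (4,6): δ = 112.21°  ·
  (4,7): δ = 50.32°  ·
  (5,6): δ = 138.60°  ·
  (5,7): δ = 76.70°  ·
  (6,7): δ = 118.11°  ·
antipodal pairs: 6

count = 6; pairs: (0,4), (0,5), (1,4), (1,5), (2,6), (3,7)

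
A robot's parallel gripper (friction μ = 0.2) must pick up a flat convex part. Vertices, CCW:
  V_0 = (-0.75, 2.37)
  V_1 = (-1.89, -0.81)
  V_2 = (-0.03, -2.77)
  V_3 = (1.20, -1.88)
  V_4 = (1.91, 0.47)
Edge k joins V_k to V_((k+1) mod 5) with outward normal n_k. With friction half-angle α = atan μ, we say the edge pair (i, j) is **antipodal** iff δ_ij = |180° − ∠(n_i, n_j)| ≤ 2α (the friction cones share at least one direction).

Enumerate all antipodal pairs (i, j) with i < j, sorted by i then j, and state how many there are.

α = atan 0.2 = 11.31°;  2α = 22.62°
n_0 = (-0.9413, +0.3375)
n_1 = (-0.7254, -0.6884)
n_2 = (+0.5862, -0.8102)
n_3 = (+0.9573, -0.2892)
n_4 = (+0.5812, +0.8137)
  (0,1): δ = 116.78°  ·
  (0,2): δ = 34.39°  ·
  (0,3): δ = 2.91°  ✓
  (0,4): δ = 74.18°  ·
  (1,2): δ = 97.61°  ·
  (1,3): δ = 60.31°  ·
  (1,4): δ = 10.96°  ✓
  (2,3): δ = 142.70°  ·
  (2,4): δ = 71.43°  ·
  (3,4): δ = 108.73°  ·
antipodal pairs: 2

count = 2; pairs: (0,3), (1,4)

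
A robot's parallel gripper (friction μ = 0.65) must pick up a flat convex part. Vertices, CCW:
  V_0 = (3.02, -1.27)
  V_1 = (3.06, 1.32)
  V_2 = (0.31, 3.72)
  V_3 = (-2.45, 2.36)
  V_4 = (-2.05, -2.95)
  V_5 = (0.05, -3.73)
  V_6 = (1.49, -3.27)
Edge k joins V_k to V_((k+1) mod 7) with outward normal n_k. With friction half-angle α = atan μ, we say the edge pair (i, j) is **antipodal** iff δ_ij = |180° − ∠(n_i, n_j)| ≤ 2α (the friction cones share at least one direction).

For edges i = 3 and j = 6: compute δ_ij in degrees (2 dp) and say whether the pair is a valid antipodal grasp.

α = atan 0.65 = 33.02°;  2α = 66.05°
edge 3: e_3 = (+0.40, -5.31);  n_3 = (-0.9972, -0.0751)
edge 6: e_6 = (+1.53, +2.00);  n_6 = (+0.7942, -0.6076)
∠(n_3, n_6) = 138.28°
δ = |180° − 138.28°| = 41.72°
41.72° ≤ 2α = 66.05°  →  valid

δ = 41.72°, valid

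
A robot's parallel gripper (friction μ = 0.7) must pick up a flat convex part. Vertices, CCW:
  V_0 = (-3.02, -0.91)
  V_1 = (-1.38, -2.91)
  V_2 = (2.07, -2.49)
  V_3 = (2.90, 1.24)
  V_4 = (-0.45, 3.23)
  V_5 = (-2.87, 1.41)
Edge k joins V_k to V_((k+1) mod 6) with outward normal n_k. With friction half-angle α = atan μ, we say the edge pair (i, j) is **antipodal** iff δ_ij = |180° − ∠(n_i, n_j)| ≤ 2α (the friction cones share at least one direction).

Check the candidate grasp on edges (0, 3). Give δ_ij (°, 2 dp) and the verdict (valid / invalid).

δ = 19.94°, valid

α = atan 0.7 = 34.99°;  2α = 69.98°
edge 0: e_0 = (+1.64, -2.00);  n_0 = (-0.7733, -0.6341)
edge 3: e_3 = (-3.35, +1.99);  n_3 = (+0.5107, +0.8597)
∠(n_0, n_3) = 160.06°
δ = |180° − 160.06°| = 19.94°
19.94° ≤ 2α = 69.98°  →  valid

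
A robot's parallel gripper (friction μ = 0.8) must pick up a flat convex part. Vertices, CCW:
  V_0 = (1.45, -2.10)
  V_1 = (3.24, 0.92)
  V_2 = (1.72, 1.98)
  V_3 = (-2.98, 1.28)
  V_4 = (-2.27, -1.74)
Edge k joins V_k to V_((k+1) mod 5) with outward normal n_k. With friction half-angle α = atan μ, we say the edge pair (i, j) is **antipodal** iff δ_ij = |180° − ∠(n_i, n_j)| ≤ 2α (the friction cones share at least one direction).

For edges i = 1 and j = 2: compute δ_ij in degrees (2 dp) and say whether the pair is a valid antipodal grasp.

δ = 136.64°, invalid

α = atan 0.8 = 38.66°;  2α = 77.32°
edge 1: e_1 = (-1.52, +1.06);  n_1 = (+0.5720, +0.8202)
edge 2: e_2 = (-4.70, -0.70);  n_2 = (-0.1473, +0.9891)
∠(n_1, n_2) = 43.36°
δ = |180° − 43.36°| = 136.64°
136.64° > 2α = 77.32°  →  invalid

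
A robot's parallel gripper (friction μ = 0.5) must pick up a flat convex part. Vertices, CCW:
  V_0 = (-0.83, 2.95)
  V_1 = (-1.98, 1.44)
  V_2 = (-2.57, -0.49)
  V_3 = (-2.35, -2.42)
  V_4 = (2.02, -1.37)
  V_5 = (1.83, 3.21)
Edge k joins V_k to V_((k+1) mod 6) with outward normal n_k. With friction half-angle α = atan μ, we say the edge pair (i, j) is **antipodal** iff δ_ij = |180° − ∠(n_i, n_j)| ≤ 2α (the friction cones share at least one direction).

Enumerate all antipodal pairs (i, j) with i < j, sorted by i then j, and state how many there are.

count = 5; pairs: (0,3), (0,4), (1,4), (2,4), (3,5)

α = atan 0.5 = 26.57°;  2α = 53.13°
n_0 = (-0.7956, +0.6059)
n_1 = (-0.9563, +0.2923)
n_2 = (-0.9936, -0.1133)
n_3 = (+0.2336, -0.9723)
n_4 = (+0.9991, +0.0414)
n_5 = (-0.0973, +0.9953)
  (0,1): δ = 159.71°  ·
  (0,2): δ = 136.20°  ·
  (0,3): δ = 39.20°  ✓
  (0,4): δ = 39.67°  ✓
  (0,5): δ = 132.88°  ·
  (1,2): δ = 156.50°  ·
  (1,3): δ = 59.49°  ·
  (1,4): δ = 19.37°  ✓
  (1,5): δ = 112.58°  ·
  (2,3): δ = 82.99°  ·
  (2,4): δ = 4.13°  ✓
  (2,5): δ = 89.08°  ·
  (3,4): δ = 101.14°  ·
  (3,5): δ = 7.93°  ✓
  (4,5): δ = 86.79°  ·
antipodal pairs: 5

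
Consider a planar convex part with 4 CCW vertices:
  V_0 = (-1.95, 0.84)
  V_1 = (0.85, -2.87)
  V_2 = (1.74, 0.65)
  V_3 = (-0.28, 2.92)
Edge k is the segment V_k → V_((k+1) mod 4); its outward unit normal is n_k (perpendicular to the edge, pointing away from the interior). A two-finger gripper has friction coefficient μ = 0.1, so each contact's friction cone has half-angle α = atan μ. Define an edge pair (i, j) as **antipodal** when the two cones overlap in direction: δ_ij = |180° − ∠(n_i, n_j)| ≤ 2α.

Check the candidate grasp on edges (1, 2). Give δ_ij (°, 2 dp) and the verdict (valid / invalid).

α = atan 0.1 = 5.71°;  2α = 11.42°
edge 1: e_1 = (+0.89, +3.52);  n_1 = (+0.9695, -0.2451)
edge 2: e_2 = (-2.02, +2.27);  n_2 = (+0.7470, +0.6648)
∠(n_1, n_2) = 55.85°
δ = |180° − 55.85°| = 124.15°
124.15° > 2α = 11.42°  →  invalid

δ = 124.15°, invalid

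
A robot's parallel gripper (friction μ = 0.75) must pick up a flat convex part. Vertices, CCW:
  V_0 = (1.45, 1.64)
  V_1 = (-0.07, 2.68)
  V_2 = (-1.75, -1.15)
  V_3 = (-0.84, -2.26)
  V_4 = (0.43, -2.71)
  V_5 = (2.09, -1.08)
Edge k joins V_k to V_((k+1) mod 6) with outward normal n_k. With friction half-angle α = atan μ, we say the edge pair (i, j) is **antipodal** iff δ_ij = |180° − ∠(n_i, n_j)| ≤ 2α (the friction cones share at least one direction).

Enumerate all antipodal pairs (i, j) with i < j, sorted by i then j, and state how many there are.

count = 6; pairs: (0,2), (0,3), (1,4), (1,5), (2,5), (3,5)

α = atan 0.75 = 36.87°;  2α = 73.74°
n_0 = (+0.5647, +0.8253)
n_1 = (-0.9158, +0.4017)
n_2 = (-0.7733, -0.6340)
n_3 = (-0.3340, -0.9426)
n_4 = (+0.7006, -0.7135)
n_5 = (+0.9734, +0.2290)
  (0,1): δ = 79.30°  ·
  (0,2): δ = 16.27°  ✓
  (0,3): δ = 14.87°  ✓
  (0,4): δ = 78.86°  ·
  (0,5): δ = 137.62°  ·
  (1,2): δ = 116.97°  ·
  (1,3): δ = 85.83°  ·
  (1,4): δ = 21.84°  ✓
  (1,5): δ = 36.92°  ✓
  (2,3): δ = 148.86°  ·
  (2,4): δ = 84.87°  ·
  (2,5): δ = 26.11°  ✓
  (3,4): δ = 116.01°  ·
  (3,5): δ = 57.25°  ✓
  (4,5): δ = 121.24°  ·
antipodal pairs: 6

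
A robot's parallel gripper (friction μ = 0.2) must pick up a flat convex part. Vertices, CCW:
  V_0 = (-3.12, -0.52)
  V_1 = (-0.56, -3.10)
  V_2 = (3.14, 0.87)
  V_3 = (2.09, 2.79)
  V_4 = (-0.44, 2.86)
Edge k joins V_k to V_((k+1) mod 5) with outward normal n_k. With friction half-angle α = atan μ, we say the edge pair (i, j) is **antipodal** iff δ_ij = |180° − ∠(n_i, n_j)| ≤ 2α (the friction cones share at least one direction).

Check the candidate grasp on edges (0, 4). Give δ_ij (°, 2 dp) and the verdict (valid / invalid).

α = atan 0.2 = 11.31°;  2α = 22.62°
edge 0: e_0 = (+2.56, -2.58);  n_0 = (-0.7099, -0.7044)
edge 4: e_4 = (-2.68, -3.38);  n_4 = (-0.7836, +0.6213)
∠(n_0, n_4) = 83.19°
δ = |180° − 83.19°| = 96.81°
96.81° > 2α = 22.62°  →  invalid

δ = 96.81°, invalid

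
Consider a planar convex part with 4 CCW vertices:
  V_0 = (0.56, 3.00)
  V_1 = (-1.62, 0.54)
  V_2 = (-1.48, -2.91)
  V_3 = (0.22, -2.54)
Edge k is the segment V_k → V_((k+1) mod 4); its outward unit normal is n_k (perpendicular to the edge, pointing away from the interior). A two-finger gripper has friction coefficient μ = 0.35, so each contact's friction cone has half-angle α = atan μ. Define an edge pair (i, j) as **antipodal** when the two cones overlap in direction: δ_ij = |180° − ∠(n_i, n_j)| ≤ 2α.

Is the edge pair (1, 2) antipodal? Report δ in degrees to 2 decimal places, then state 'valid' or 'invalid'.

δ = 80.05°, invalid

α = atan 0.35 = 19.29°;  2α = 38.58°
edge 1: e_1 = (+0.14, -3.45);  n_1 = (-0.9992, -0.0405)
edge 2: e_2 = (+1.70, +0.37);  n_2 = (+0.2127, -0.9771)
∠(n_1, n_2) = 99.95°
δ = |180° − 99.95°| = 80.05°
80.05° > 2α = 38.58°  →  invalid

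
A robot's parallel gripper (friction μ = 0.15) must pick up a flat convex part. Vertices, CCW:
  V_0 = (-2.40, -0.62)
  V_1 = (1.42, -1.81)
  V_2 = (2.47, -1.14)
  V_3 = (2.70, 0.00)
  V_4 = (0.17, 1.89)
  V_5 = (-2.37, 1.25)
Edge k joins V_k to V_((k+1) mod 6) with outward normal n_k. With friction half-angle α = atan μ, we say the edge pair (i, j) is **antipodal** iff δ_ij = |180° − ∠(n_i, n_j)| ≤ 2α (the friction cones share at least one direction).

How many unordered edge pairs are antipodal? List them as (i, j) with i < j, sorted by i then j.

α = atan 0.15 = 8.53°;  2α = 17.06°
n_0 = (-0.2974, -0.9547)
n_1 = (+0.5379, -0.8430)
n_2 = (+0.9802, -0.1978)
n_3 = (+0.5985, +0.8011)
n_4 = (-0.2443, +0.9697)
n_5 = (-0.9999, +0.0160)
  (0,1): δ = 130.16°  ·
  (0,2): δ = 84.10°  ·
  (0,3): δ = 19.46°  ·
  (0,4): δ = 31.45°  ·
  (0,5): δ = 106.38°  ·
  (1,2): δ = 133.95°  ·
  (1,3): δ = 69.30°  ·
  (1,4): δ = 18.40°  ·
  (1,5): δ = 56.54°  ·
  (2,3): δ = 115.35°  ·
  (2,4): δ = 64.45°  ·
  (2,5): δ = 10.49°  ✓
  (3,4): δ = 129.10°  ·
  (3,5): δ = 54.16°  ·
  (4,5): δ = 105.06°  ·
antipodal pairs: 1

count = 1; pairs: (2,5)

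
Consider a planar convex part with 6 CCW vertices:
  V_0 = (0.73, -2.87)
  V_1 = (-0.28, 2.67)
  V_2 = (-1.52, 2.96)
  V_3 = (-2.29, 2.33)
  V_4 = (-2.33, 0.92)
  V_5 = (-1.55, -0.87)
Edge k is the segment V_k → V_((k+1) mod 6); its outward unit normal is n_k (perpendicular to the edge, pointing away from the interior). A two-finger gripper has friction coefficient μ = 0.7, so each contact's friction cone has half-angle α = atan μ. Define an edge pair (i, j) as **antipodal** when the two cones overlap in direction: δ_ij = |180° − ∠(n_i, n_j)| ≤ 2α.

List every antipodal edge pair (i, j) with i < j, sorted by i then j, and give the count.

α = atan 0.7 = 34.99°;  2α = 69.98°
n_0 = (+0.9838, +0.1794)
n_1 = (+0.2277, +0.9737)
n_2 = (-0.6332, +0.7740)
n_3 = (-0.9996, +0.0284)
n_4 = (-0.9167, -0.3995)
n_5 = (-0.6594, -0.7518)
  (0,1): δ = 113.50°  ·
  (0,2): δ = 61.04°  ✓
  (0,3): δ = 11.96°  ✓
  (0,4): δ = 13.21°  ✓
  (0,5): δ = 38.41°  ✓
  (1,2): δ = 127.55°  ·
  (1,3): δ = 78.46°  ·
  (1,4): δ = 53.29°  ✓
  (1,5): δ = 28.09°  ✓
  (2,3): δ = 130.91°  ·
  (2,4): δ = 105.74°  ·
  (2,5): δ = 80.55°  ·
  (3,4): δ = 154.83°  ·
  (3,5): δ = 129.63°  ·
  (4,5): δ = 154.80°  ·
antipodal pairs: 6

count = 6; pairs: (0,2), (0,3), (0,4), (0,5), (1,4), (1,5)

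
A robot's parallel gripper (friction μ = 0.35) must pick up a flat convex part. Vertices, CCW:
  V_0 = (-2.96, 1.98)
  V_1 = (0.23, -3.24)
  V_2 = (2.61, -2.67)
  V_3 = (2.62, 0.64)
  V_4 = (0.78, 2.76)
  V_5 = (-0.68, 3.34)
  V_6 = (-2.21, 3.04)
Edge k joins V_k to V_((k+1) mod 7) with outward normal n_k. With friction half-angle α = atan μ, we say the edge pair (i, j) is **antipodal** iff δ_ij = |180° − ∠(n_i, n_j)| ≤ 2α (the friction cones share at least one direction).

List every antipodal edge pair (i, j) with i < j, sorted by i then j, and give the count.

count = 6; pairs: (0,2), (0,3), (0,4), (1,4), (1,5), (2,6)

α = atan 0.35 = 19.29°;  2α = 38.58°
n_0 = (-0.8533, -0.5215)
n_1 = (+0.2329, -0.9725)
n_2 = (+1.0000, -0.0030)
n_3 = (+0.7552, +0.6555)
n_4 = (+0.3692, +0.9294)
n_5 = (-0.1924, +0.9813)
n_6 = (-0.8163, +0.5776)
  (0,1): δ = 107.96°  ·
  (0,2): δ = 31.60°  ✓
  (0,3): δ = 9.53°  ✓
  (0,4): δ = 36.90°  ✓
  (0,5): δ = 69.66°  ·
  (0,6): δ = 113.29°  ·
  (1,2): δ = 103.64°  ·
  (1,3): δ = 62.51°  ·
  (1,4): δ = 35.13°  ✓
  (1,5): δ = 2.37°  ✓
  (1,6): δ = 41.25°  ·
  (2,3): δ = 138.87°  ·
  (2,4): δ = 111.49°  ·
  (2,5): δ = 78.73°  ·
  (2,6): δ = 35.11°  ✓
  (3,4): δ = 152.62°  ·
  (3,5): δ = 119.86°  ·
  (3,6): δ = 76.24°  ·
  (4,5): δ = 147.24°  ·
  (4,6): δ = 103.62°  ·
  (5,6): δ = 136.37°  ·
antipodal pairs: 6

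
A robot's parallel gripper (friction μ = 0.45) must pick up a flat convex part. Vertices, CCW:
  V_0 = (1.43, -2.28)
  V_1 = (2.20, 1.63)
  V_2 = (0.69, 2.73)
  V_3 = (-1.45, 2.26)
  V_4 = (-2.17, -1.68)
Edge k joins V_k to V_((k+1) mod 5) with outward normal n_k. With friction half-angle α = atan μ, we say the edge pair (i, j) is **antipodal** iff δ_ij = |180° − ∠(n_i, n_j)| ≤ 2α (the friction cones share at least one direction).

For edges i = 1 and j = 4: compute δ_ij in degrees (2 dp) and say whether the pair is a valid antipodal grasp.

δ = 26.61°, valid

α = atan 0.45 = 24.23°;  2α = 48.46°
edge 1: e_1 = (-1.51, +1.10);  n_1 = (+0.5888, +0.8083)
edge 4: e_4 = (+3.60, -0.60);  n_4 = (-0.1644, -0.9864)
∠(n_1, n_4) = 153.39°
δ = |180° − 153.39°| = 26.61°
26.61° ≤ 2α = 48.46°  →  valid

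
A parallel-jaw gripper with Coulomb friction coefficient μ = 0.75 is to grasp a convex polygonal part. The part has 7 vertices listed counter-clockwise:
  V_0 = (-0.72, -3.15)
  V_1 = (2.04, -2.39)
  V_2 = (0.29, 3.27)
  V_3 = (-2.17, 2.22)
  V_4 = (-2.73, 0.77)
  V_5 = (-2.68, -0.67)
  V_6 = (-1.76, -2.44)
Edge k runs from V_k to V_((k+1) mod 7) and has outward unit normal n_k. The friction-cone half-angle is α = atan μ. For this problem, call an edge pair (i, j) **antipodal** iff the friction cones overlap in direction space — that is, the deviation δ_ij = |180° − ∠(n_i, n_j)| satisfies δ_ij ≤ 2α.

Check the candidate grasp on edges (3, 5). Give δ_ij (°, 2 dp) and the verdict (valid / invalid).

α = atan 0.75 = 36.87°;  2α = 73.74°
edge 3: e_3 = (-0.56, -1.45);  n_3 = (-0.9328, +0.3603)
edge 5: e_5 = (+0.92, -1.77);  n_5 = (-0.8873, -0.4612)
∠(n_3, n_5) = 48.58°
δ = |180° − 48.58°| = 131.42°
131.42° > 2α = 73.74°  →  invalid

δ = 131.42°, invalid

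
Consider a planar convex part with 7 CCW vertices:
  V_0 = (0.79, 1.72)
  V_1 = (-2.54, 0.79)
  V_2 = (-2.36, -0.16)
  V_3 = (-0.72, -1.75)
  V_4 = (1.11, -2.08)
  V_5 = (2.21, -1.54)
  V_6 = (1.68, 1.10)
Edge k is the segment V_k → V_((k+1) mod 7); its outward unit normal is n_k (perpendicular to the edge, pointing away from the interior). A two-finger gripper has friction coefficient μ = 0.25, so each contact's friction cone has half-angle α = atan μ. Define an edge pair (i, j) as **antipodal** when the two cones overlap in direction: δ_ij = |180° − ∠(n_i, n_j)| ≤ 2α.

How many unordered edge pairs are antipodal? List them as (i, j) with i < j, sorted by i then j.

α = atan 0.25 = 14.04°;  2α = 28.07°
n_0 = (-0.2690, +0.9631)
n_1 = (-0.9825, -0.1862)
n_2 = (-0.6961, -0.7180)
n_3 = (-0.1775, -0.9841)
n_4 = (+0.4407, -0.8977)
n_5 = (+0.9804, +0.1968)
n_6 = (+0.5716, +0.8205)
  (0,1): δ = 94.88°  ·
  (0,2): δ = 59.72°  ·
  (0,3): δ = 25.83°  ✓
  (0,4): δ = 10.54°  ✓
  (0,5): δ = 85.75°  ·
  (0,6): δ = 129.53°  ·
  (1,2): δ = 144.84°  ·
  (1,3): δ = 110.95°  ·
  (1,4): δ = 74.58°  ·
  (1,5): δ = 0.62°  ✓
  (1,6): δ = 44.41°  ·
  (2,3): δ = 146.11°  ·
  (2,4): δ = 109.74°  ·
  (2,5): δ = 34.54°  ·
  (2,6): δ = 9.25°  ✓
  (3,4): δ = 143.63°  ·
  (3,5): δ = 68.43°  ·
  (3,6): δ = 24.64°  ✓
  (4,5): δ = 104.80°  ·
  (4,6): δ = 61.01°  ·
  (5,6): δ = 136.21°  ·
antipodal pairs: 5

count = 5; pairs: (0,3), (0,4), (1,5), (2,6), (3,6)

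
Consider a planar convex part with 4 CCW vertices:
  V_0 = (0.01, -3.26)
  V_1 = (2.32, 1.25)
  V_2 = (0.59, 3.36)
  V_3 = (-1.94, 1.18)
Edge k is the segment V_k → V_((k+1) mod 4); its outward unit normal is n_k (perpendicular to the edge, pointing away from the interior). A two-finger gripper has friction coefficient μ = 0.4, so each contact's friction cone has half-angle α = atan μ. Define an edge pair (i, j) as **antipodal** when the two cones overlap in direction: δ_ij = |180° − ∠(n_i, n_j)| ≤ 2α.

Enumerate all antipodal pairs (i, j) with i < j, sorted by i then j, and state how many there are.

count = 2; pairs: (0,2), (1,3)

α = atan 0.4 = 21.80°;  2α = 43.60°
n_0 = (+0.8900, -0.4559)
n_1 = (+0.7733, +0.6340)
n_2 = (-0.6528, +0.7576)
n_3 = (-0.9156, -0.4021)
  (0,1): δ = 113.53°  ·
  (0,2): δ = 22.13°  ✓
  (0,3): δ = 50.83°  ·
  (1,2): δ = 88.60°  ·
  (1,3): δ = 15.64°  ✓
  (2,3): δ = 107.04°  ·
antipodal pairs: 2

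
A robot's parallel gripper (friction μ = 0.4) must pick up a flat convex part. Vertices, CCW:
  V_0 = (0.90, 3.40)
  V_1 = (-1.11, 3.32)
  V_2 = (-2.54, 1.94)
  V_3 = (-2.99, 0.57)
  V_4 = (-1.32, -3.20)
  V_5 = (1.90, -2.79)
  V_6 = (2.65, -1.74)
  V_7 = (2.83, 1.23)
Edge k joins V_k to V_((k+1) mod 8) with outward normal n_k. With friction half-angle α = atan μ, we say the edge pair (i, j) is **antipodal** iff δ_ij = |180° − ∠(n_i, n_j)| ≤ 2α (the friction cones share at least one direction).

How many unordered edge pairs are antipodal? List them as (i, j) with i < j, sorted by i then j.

count = 8; pairs: (0,4), (1,4), (1,5), (1,6), (2,5), (2,6), (3,6), (3,7)

α = atan 0.4 = 21.80°;  2α = 43.60°
n_0 = (-0.0398, +0.9992)
n_1 = (-0.6944, +0.7196)
n_2 = (-0.9501, +0.3121)
n_3 = (-0.9143, -0.4050)
n_4 = (+0.1263, -0.9920)
n_5 = (+0.8137, -0.5812)
n_6 = (+0.9982, -0.0605)
n_7 = (+0.7472, +0.6646)
  (0,1): δ = 138.30°  ·
  (0,2): δ = 110.46°  ·
  (0,3): δ = 68.39°  ·
  (0,4): δ = 4.98°  ✓
  (0,5): δ = 52.18°  ·
  (0,6): δ = 84.25°  ·
  (0,7): δ = 129.37°  ·
  (1,2): δ = 152.16°  ·
  (1,3): δ = 110.09°  ·
  (1,4): δ = 36.72°  ✓
  (1,5): δ = 10.48°  ✓
  (1,6): δ = 42.55°  ✓
  (1,7): δ = 87.67°  ·
  (2,3): δ = 137.92°  ·
  (2,4): δ = 64.56°  ·
  (2,5): δ = 17.35°  ✓
  (2,6): δ = 14.72°  ✓
  (2,7): δ = 59.83°  ·
  (3,4): δ = 106.64°  ·
  (3,5): δ = 59.43°  ·
  (3,6): δ = 27.36°  ✓
  (3,7): δ = 17.76°  ✓
  (4,5): δ = 132.79°  ·
  (4,6): δ = 100.72°  ·
  (4,7): δ = 55.61°  ·
  (5,6): δ = 147.93°  ·
  (5,7): δ = 102.81°  ·
  (6,7): δ = 134.88°  ·
antipodal pairs: 8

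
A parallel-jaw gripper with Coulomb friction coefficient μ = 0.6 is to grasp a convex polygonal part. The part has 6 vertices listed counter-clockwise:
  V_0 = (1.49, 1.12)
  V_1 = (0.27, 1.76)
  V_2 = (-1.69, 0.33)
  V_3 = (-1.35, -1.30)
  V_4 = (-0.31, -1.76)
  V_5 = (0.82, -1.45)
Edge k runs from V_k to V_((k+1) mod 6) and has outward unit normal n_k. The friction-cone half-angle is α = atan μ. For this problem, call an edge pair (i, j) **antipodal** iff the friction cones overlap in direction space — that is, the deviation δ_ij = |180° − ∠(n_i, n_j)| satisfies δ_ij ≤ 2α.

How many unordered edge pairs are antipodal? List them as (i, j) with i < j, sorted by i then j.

α = atan 0.6 = 30.96°;  2α = 61.93°
n_0 = (+0.4645, +0.8855)
n_1 = (-0.5894, +0.8078)
n_2 = (-0.9789, -0.2042)
n_3 = (-0.4045, -0.9145)
n_4 = (+0.2646, -0.9644)
n_5 = (+0.9677, -0.2523)
  (0,1): δ = 116.20°  ·
  (0,2): δ = 50.54°  ✓
  (0,3): δ = 3.82°  ✓
  (0,4): δ = 43.02°  ✓
  (0,5): δ = 103.07°  ·
  (1,2): δ = 114.33°  ·
  (1,3): δ = 59.97°  ✓
  (1,4): δ = 20.77°  ✓
  (1,5): δ = 39.27°  ✓
  (2,3): δ = 125.64°  ·
  (2,4): δ = 86.44°  ·
  (2,5): δ = 26.39°  ✓
  (3,4): δ = 140.80°  ·
  (3,5): δ = 80.75°  ·
  (4,5): δ = 119.95°  ·
antipodal pairs: 7

count = 7; pairs: (0,2), (0,3), (0,4), (1,3), (1,4), (1,5), (2,5)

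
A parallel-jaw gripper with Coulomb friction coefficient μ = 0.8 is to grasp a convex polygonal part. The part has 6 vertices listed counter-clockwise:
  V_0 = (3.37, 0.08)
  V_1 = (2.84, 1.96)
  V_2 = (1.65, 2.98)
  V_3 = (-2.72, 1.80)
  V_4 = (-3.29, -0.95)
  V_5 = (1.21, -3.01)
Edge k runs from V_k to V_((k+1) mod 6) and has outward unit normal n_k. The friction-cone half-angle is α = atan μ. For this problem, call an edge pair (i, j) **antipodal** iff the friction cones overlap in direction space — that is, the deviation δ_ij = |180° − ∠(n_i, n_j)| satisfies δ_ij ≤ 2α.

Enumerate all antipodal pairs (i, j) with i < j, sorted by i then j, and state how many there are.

α = atan 0.8 = 38.66°;  2α = 77.32°
n_0 = (+0.9625, +0.2713)
n_1 = (+0.6508, +0.7593)
n_2 = (-0.2607, +0.9654)
n_3 = (-0.9792, +0.2030)
n_4 = (-0.4162, -0.9093)
n_5 = (+0.8196, -0.5729)
  (0,1): δ = 146.35°  ·
  (0,2): δ = 90.63°  ·
  (0,3): δ = 27.45°  ✓
  (0,4): δ = 49.66°  ✓
  (0,5): δ = 129.30°  ·
  (1,2): δ = 124.29°  ·
  (1,3): δ = 61.11°  ✓
  (1,4): δ = 16.00°  ✓
  (1,5): δ = 95.65°  ·
  (2,3): δ = 116.82°  ·
  (2,4): δ = 39.71°  ✓
  (2,5): δ = 39.93°  ✓
  (3,4): δ = 102.89°  ·
  (3,5): δ = 23.24°  ✓
  (4,5): δ = 100.36°  ·
antipodal pairs: 7

count = 7; pairs: (0,3), (0,4), (1,3), (1,4), (2,4), (2,5), (3,5)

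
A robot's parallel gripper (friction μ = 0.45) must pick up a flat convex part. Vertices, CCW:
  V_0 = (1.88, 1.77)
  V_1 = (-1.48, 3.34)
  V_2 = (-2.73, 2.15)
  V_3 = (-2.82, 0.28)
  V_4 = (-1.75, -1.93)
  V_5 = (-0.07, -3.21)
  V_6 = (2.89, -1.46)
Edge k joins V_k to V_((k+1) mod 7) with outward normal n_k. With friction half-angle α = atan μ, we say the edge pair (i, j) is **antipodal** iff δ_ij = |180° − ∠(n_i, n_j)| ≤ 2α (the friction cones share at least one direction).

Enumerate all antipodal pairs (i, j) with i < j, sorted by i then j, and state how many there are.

count = 6; pairs: (0,3), (0,4), (1,5), (2,6), (3,6), (4,6)

α = atan 0.45 = 24.23°;  2α = 48.46°
n_0 = (+0.4233, +0.9060)
n_1 = (-0.6895, +0.7243)
n_2 = (-0.9988, +0.0481)
n_3 = (-0.9001, -0.4358)
n_4 = (-0.6060, -0.7954)
n_5 = (+0.5089, -0.8608)
n_6 = (+0.9544, +0.2984)
  (0,1): δ = 111.36°  ·
  (0,2): δ = 67.71°  ·
  (0,3): δ = 39.12°  ✓
  (0,4): δ = 12.26°  ✓
  (0,5): δ = 55.64°  ·
  (0,6): δ = 132.41°  ·
  (1,2): δ = 136.35°  ·
  (1,3): δ = 107.76°  ·
  (1,4): δ = 80.90°  ·
  (1,5): δ = 13.00°  ✓
  (1,6): δ = 63.77°  ·
  (2,3): δ = 151.41°  ·
  (2,4): δ = 124.55°  ·
  (2,5): δ = 56.65°  ·
  (2,6): δ = 20.12°  ✓
  (3,4): δ = 153.14°  ·
  (3,5): δ = 85.24°  ·
  (3,6): δ = 8.47°  ✓
  (4,5): δ = 112.10°  ·
  (4,6): δ = 35.33°  ✓
  (5,6): δ = 103.23°  ·
antipodal pairs: 6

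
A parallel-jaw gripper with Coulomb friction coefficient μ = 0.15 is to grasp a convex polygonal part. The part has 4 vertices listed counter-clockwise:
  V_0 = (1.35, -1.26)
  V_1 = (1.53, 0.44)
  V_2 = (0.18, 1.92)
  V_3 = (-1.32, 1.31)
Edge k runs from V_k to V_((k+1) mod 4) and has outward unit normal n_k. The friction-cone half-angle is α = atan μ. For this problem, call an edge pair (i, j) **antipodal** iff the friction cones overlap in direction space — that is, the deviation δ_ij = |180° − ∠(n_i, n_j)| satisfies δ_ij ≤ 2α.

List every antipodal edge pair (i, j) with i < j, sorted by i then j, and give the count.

count = 1; pairs: (1,3)

α = atan 0.15 = 8.53°;  2α = 17.06°
n_0 = (+0.9944, -0.1053)
n_1 = (+0.7388, +0.6739)
n_2 = (-0.3767, +0.9263)
n_3 = (-0.6935, -0.7205)
  (0,1): δ = 131.59°  ·
  (0,2): δ = 61.83°  ·
  (0,3): δ = 52.14°  ·
  (1,2): δ = 110.24°  ·
  (1,3): δ = 3.72°  ✓
  (2,3): δ = 66.04°  ·
antipodal pairs: 1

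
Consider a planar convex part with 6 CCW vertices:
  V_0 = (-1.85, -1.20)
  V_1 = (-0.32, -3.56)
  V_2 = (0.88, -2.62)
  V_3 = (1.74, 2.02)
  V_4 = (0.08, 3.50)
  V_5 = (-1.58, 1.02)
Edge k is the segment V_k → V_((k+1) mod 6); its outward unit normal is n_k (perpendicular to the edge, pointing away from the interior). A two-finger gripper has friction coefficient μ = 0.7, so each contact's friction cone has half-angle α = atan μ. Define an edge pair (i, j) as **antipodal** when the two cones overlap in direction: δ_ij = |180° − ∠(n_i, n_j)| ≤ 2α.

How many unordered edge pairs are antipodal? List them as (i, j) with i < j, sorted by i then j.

count = 7; pairs: (0,2), (0,3), (1,4), (1,5), (2,4), (2,5), (3,5)

α = atan 0.7 = 34.99°;  2α = 69.98°
n_0 = (-0.8391, -0.5440)
n_1 = (+0.6167, -0.7872)
n_2 = (+0.9833, -0.1822)
n_3 = (+0.6655, +0.7464)
n_4 = (-0.8310, +0.5562)
n_5 = (-0.9927, +0.1207)
  (0,1): δ = 84.88°  ·
  (0,2): δ = 43.46°  ✓
  (0,3): δ = 15.33°  ✓
  (0,4): δ = 113.25°  ·
  (0,5): δ = 140.11°  ·
  (1,2): δ = 138.57°  ·
  (1,3): δ = 79.79°  ·
  (1,4): δ = 18.13°  ✓
  (1,5): δ = 44.99°  ✓
  (2,3): δ = 121.22°  ·
  (2,4): δ = 23.30°  ✓
  (2,5): δ = 3.57°  ✓
  (3,4): δ = 82.08°  ·
  (3,5): δ = 55.22°  ✓
  (4,5): δ = 153.14°  ·
antipodal pairs: 7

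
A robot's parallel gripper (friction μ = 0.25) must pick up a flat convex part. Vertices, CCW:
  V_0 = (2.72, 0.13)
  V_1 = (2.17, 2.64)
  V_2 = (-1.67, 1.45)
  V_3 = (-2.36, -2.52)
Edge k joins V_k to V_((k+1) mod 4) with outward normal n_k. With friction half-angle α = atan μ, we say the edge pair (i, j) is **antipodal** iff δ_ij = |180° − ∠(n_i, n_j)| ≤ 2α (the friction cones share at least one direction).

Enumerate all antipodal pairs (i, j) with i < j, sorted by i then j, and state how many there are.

α = atan 0.25 = 14.04°;  2α = 28.07°
n_0 = (+0.9768, +0.2140)
n_1 = (-0.2960, +0.9552)
n_2 = (-0.9852, +0.1712)
n_3 = (+0.4625, -0.8866)
  (0,1): δ = 85.14°  ·
  (0,2): δ = 22.22°  ✓
  (0,3): δ = 105.19°  ·
  (1,2): δ = 117.08°  ·
  (1,3): δ = 10.33°  ✓
  (2,3): δ = 52.59°  ·
antipodal pairs: 2

count = 2; pairs: (0,2), (1,3)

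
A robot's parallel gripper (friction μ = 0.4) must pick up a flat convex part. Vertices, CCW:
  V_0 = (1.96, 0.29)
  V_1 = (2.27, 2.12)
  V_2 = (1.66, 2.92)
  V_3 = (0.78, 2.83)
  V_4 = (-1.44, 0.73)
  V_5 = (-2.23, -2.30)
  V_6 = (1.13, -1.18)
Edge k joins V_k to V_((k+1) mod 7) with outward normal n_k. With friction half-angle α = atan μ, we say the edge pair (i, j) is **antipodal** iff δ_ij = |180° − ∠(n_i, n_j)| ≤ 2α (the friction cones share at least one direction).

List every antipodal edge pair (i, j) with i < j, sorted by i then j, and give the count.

count = 6; pairs: (0,3), (0,4), (2,5), (3,5), (3,6), (4,6)

α = atan 0.4 = 21.80°;  2α = 43.60°
n_0 = (+0.9860, -0.1670)
n_1 = (+0.7952, +0.6063)
n_2 = (-0.1017, +0.9948)
n_3 = (-0.6872, +0.7265)
n_4 = (-0.9677, +0.2523)
n_5 = (+0.3162, -0.9487)
n_6 = (+0.8708, -0.4917)
  (0,1): δ = 133.06°  ·
  (0,2): δ = 74.55°  ·
  (0,3): δ = 36.98°  ✓
  (0,4): δ = 5.00°  ✓
  (0,5): δ = 118.05°  ·
  (0,6): δ = 160.16°  ·
  (1,2): δ = 121.49°  ·
  (1,3): δ = 83.92°  ·
  (1,4): δ = 51.94°  ·
  (1,5): δ = 71.11°  ·
  (1,6): δ = 113.22°  ·
  (2,3): δ = 142.43°  ·
  (2,4): δ = 110.45°  ·
  (2,5): δ = 12.60°  ✓
  (2,6): δ = 54.71°  ·
  (3,4): δ = 148.02°  ·
  (3,5): δ = 24.97°  ✓
  (3,6): δ = 17.14°  ✓
  (4,5): δ = 56.95°  ·
  (4,6): δ = 14.84°  ✓
  (5,6): δ = 137.89°  ·
antipodal pairs: 6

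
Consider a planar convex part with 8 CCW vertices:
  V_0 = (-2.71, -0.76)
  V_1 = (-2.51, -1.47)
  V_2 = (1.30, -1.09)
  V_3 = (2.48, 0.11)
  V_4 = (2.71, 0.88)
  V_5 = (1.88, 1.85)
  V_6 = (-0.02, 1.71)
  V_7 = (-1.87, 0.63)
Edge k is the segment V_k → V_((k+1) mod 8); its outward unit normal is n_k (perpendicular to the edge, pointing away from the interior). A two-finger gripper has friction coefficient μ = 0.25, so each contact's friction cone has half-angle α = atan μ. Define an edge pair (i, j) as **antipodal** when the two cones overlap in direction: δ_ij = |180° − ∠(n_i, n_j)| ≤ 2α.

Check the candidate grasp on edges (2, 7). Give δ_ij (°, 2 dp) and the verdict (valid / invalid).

δ = 13.37°, valid

α = atan 0.25 = 14.04°;  2α = 28.07°
edge 2: e_2 = (+1.18, +1.20);  n_2 = (+0.7130, -0.7011)
edge 7: e_7 = (-0.84, -1.39);  n_7 = (-0.8559, +0.5172)
∠(n_2, n_7) = 166.63°
δ = |180° − 166.63°| = 13.37°
13.37° ≤ 2α = 28.07°  →  valid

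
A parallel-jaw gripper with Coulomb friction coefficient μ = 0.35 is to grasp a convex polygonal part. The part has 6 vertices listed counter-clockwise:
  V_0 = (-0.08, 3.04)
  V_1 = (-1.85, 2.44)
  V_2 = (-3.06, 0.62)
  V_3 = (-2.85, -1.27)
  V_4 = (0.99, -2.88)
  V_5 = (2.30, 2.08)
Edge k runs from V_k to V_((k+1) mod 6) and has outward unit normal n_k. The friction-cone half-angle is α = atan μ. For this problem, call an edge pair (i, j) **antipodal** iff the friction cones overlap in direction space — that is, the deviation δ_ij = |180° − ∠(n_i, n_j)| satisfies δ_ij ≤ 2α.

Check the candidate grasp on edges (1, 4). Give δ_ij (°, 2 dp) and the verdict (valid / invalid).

δ = 18.82°, valid

α = atan 0.35 = 19.29°;  2α = 38.58°
edge 1: e_1 = (-1.21, -1.82);  n_1 = (-0.8328, +0.5536)
edge 4: e_4 = (+1.31, +4.96);  n_4 = (+0.9668, -0.2554)
∠(n_1, n_4) = 161.18°
δ = |180° − 161.18°| = 18.82°
18.82° ≤ 2α = 38.58°  →  valid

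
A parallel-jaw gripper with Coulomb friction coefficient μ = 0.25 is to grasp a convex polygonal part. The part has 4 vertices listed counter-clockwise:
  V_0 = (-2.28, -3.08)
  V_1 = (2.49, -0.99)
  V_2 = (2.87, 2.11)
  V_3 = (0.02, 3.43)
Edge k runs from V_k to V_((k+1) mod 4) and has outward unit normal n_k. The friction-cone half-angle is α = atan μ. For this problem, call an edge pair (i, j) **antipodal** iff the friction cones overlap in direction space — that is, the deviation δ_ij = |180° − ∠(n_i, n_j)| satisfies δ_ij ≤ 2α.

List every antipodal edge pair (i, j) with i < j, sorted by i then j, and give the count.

count = 1; pairs: (1,3)

α = atan 0.25 = 14.04°;  2α = 28.07°
n_0 = (+0.4013, -0.9159)
n_1 = (+0.9926, -0.1217)
n_2 = (+0.4203, +0.9074)
n_3 = (-0.9429, +0.3331)
  (0,1): δ = 120.65°  ·
  (0,2): δ = 48.51°  ·
  (0,3): δ = 46.88°  ·
  (1,2): δ = 107.86°  ·
  (1,3): δ = 12.47°  ✓
  (2,3): δ = 84.61°  ·
antipodal pairs: 1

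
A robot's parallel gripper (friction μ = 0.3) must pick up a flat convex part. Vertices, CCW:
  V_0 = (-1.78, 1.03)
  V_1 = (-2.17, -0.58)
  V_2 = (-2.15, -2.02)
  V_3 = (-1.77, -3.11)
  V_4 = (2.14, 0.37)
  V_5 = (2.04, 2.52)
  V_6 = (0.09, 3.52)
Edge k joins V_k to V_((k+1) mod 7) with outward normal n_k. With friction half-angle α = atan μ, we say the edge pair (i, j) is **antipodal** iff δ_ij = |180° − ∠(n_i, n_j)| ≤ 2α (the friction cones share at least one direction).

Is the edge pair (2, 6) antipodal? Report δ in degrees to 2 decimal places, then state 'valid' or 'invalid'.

α = atan 0.3 = 16.70°;  2α = 33.40°
edge 2: e_2 = (+0.38, -1.09);  n_2 = (-0.9443, -0.3292)
edge 6: e_6 = (-1.87, -2.49);  n_6 = (-0.7996, +0.6005)
∠(n_2, n_6) = 56.13°
δ = |180° − 56.13°| = 123.87°
123.87° > 2α = 33.40°  →  invalid

δ = 123.87°, invalid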